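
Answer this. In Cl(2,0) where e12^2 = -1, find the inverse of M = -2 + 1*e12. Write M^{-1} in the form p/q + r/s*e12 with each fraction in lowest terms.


M = -2 + 1*e12, where e12^2 = -1.
Since M commutes with its reverse ~M = a - b*e12, M * ~M = a^2 - b^2*e12^2 = a^2 + b^2.
So M^{-1} = ~M / (a^2 + b^2) = (a - b*e12)/(a^2 + b^2).
a^2 + b^2 = 4 + 1 = 5
Scalar part = -2/5 = -2/5
Bivector coeff = -1/5 = -1/5
M^{-1} = -2/5 - 1/5*e12


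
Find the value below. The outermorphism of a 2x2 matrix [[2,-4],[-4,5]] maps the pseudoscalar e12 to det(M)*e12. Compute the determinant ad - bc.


The outermorphism of a linear map f sends e1^e2 to f(e1)^f(e2).
f(e1) = 2*e1 - 4*e2
f(e2) = -4*e1 + 5*e2
f(e1) ^ f(e2) = (2*e1 - 4*e2) ^ (-4*e1 + 5*e2)
= 2*5*e12 + (-4)*(-4)*e21
= (10 - 16)*e12
= -6*e12
Coefficient = -6


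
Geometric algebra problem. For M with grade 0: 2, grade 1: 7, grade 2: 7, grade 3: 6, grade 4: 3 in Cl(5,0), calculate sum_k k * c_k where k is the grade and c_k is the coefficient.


Grade-weighted sum = sum of grade_k * coefficient_k
0*2 = 0
1*7 = 7
2*7 = 14
3*6 = 18
4*3 = 12
Total = 0 + 7 + 14 + 18 + 12 = 51


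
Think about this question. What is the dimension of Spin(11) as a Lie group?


Spin(n) double-covers SO(n); both have Lie algebra so(n) of dimension n(n-1)/2.
n = 11
n(n-1) = 11 * 10 = 110
dim Spin(11) = 110/2 = 55


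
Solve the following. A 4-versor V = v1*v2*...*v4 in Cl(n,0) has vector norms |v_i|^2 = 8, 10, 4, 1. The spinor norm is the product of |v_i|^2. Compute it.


Spinor norm N(V) = |v1|^2 * |v2|^2 * ... * |v4|^2
= 8 * 10 * 4 * 1
Running product: 8, 80, 320, 320
N(V) = 320


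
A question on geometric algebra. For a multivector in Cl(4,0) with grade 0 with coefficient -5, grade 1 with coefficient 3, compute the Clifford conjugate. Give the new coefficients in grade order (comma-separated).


Clifford conjugate sign for grade k: (-1)^(k(k+1)/2)
Grade 0: (-1)^(0*1/2) = (-1)^0 = 1, coeff -5 -> -5
Grade 1: (-1)^(1*2/2) = (-1)^1 = -1, coeff 3 -> -3
Conjugated coefficients: -5, -3


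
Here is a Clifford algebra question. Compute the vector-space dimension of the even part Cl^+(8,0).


Even subalgebra dimension = 2^(n-1)
n = 8 + 0 = 8
2^(8 - 1) = 2^7 = 128
Verification: sum of C(8,k) for even k = 1 + 28 + 70 + 28 + 1 = 128
Result = 128


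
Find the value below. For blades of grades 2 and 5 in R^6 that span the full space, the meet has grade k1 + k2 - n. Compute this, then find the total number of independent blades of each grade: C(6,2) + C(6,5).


Meet grade = grade(A) + grade(B) - n
= 2 + 5 - 6 = 1
C(6,2) = 15
C(6,5) = 6
dim_A + dim_B = 15 + 6 = 21


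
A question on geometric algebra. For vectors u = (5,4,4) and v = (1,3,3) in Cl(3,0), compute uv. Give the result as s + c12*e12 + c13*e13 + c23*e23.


In Cl(3,0): e_i^2 = 1, e_ie_j = -e_je_i for i != j.
Scalar part = u . v = 5*1 + 4*3 + 4*3
= 5 + 12 + 12 = 29
e12 coeff = 5*3 - 4*1 = 15 - 4 = 11
e13 coeff = 5*3 - 4*1 = 15 - 4 = 11
e23 coeff = 4*3 - 4*3 = 12 - 12 = 0
uv = 29 + 11*e12 + 11*e13 + 0*e23


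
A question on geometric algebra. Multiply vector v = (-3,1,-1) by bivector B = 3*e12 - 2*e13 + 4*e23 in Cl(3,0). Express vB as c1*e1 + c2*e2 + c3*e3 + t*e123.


vB has grade-1 (vector) and grade-3 (trivector) parts: vB = (v _| B) + (v ^ B).
Vector part <vB>_1:
  e1: -v2*b12 - v3*b13 = -(1)*(3) - (-1)*(-2) = -5
  e2: v1*b12 - v3*b23 = (-3)*(3) - (-1)*(4) = -5
  e3: v1*b13 + v2*b23 = (-3)*(-2) + (1)*(4) = 10
Trivector part <vB>_3:
  e123: v1*b23 - v2*b13 + v3*b12 = (-3)*(4) - (1)*(-2) + (-1)*(3) = -13
vB = -5*e1 - 5*e2 + 10*e3 - 13*e123


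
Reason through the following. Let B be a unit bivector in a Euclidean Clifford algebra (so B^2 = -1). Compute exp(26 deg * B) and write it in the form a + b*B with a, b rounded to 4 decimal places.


For a unit bivector B with B^2 = -1, the exponential series gives
e^(theta*B) = cos(theta) + sin(theta)*B (the GA analogue of Euler's formula).
theta = 26 degrees = 0.453786 rad
cos(26 deg) = 0.8988
sin(26 deg) = 0.4384
exp(theta*B) = 0.8988 + 0.4384*B


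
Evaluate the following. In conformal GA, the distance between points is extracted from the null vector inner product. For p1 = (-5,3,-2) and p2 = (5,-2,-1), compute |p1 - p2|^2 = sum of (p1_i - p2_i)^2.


p1 - p2 = (-10, 5, -1)
|p1 - p2|^2 = (-10)^2 + 5^2 + (-1)^2
= 100 + 25 + 1
= 126


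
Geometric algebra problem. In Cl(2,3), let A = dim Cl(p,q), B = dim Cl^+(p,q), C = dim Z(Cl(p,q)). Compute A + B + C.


n = 2 + 3 = 5
Total dim = 2^5 = 32
Even subalgebra dim = 2^4 = 16
n is odd, so center dim = 2
Sum = 32 + 16 + 2 = 50


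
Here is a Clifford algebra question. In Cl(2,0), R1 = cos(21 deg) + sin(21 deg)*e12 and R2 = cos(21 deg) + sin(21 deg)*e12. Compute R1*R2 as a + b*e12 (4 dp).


Same-plane rotors commute and their half-angles add:
R1*R2 = cos(a1 + a2) + sin(a1 + a2)*e12.
a1 + a2 = 21 + 21 = 42 deg
cos(42 deg) = 0.7431
sin(42 deg) = 0.6691
R1*R2 = 0.7431 + 0.6691*e12


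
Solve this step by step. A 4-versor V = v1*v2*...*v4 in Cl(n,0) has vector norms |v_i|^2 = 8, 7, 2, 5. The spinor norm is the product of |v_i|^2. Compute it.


Spinor norm N(V) = |v1|^2 * |v2|^2 * ... * |v4|^2
= 8 * 7 * 2 * 5
Running product: 8, 56, 112, 560
N(V) = 560


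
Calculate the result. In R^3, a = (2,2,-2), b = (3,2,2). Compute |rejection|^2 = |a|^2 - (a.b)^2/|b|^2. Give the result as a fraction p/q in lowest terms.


|a|^2 = 2^2 + 2^2 + (-2)^2 = 12
|b|^2 = 3^2 + 2^2 + 2^2 = 17
a . b = 2*3 + 2*2 + (-2)*2 = 6
(a.b)^2 = 6^2 = 36
|rej|^2 = 12 - 36/17
= (204 - 36)/17
= 168/17
In lowest terms: 168/17


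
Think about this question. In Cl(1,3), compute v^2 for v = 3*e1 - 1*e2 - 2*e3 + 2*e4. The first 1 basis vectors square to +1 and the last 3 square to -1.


v^2 = sum of c_i^2 * e_i^2
Positive signature terms (e_i^2 = +1): 3^2 = 9
Negative signature terms (e_j^2 = -1): (-1)^2 + (-2)^2 + 2^2 = 9
v^2 = 9 - 9 = 0


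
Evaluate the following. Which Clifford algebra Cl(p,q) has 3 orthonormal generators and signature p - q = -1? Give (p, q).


We need p + q = 3 and p - q = -1.
Adding: 2p = 3 + (-1) = 2, so p = 1.
Then q = 3 - 1 = 2.
(p, q) = (1, 2)


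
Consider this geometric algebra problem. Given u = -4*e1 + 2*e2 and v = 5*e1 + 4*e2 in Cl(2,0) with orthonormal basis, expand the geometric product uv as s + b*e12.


Expand: (-4*e1 + 2*e2)(5*e1 + 4*e2)
= (-4)*5*e1e1 + (-4)*4*e1e2 + 2*5*e2e1 + 2*4*e2e2
Using e1^2 = e2^2 = 1, e2e1 = -e1e2:
Scalar part s = (-4)*5 + 2*4 = -20 + 8 = -12
Bivector part b = (-4)*4 - 2*5 = -16 - 10 = -26
uv = -12 - 26*e12


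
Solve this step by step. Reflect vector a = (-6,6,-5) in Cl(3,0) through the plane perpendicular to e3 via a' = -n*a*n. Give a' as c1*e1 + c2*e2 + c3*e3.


Reflection formula: a' = -n*a*n, with n = e3 (unit vector, n^2 = 1).
For reflection through hyperplane perp to e3:
The component along e3 flips sign, others stay.
a = (-6, 6, -5)
a' = (-6, 6, 5)
a' = -6*e1 + 6*e2 + 5*e3


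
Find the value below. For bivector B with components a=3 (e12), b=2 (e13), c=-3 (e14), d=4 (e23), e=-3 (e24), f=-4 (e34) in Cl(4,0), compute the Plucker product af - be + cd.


Plucker relation: af - be + cd
a*f = 3*(-4) = -12
b*e = 2*(-3) = -6
c*d = (-3)*4 = -12
af - be + cd = -12 - (-6) + (-12)
= -18


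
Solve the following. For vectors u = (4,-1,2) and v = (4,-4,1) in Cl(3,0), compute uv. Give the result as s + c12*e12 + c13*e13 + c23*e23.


In Cl(3,0): e_i^2 = 1, e_ie_j = -e_je_i for i != j.
Scalar part = u . v = 4*4 + (-1)*(-4) + 2*1
= 16 + 4 + 2 = 22
e12 coeff = 4*(-4) - (-1)*4 = -16 - (-4) = -12
e13 coeff = 4*1 - 2*4 = 4 - 8 = -4
e23 coeff = (-1)*1 - 2*(-4) = -1 - (-8) = 7
uv = 22 - 12*e12 - 4*e13 + 7*e23


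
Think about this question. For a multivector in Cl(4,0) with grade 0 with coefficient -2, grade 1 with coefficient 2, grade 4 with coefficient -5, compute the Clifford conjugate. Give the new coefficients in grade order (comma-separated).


Clifford conjugate sign for grade k: (-1)^(k(k+1)/2)
Grade 0: (-1)^(0*1/2) = (-1)^0 = 1, coeff -2 -> -2
Grade 1: (-1)^(1*2/2) = (-1)^1 = -1, coeff 2 -> -2
Grade 4: (-1)^(4*5/2) = (-1)^10 = 1, coeff -5 -> -5
Conjugated coefficients: -2, -2, -5


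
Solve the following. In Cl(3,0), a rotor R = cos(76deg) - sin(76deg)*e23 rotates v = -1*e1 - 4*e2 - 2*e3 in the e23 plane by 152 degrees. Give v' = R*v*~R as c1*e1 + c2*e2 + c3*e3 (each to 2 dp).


Rotor R = cos(76deg) - sin(76deg)*e23
Rotation angle theta = 2 * 76 = 152 degrees in the e23 plane (e2 -> e3).
The component perpendicular to the plane (e1) is invariant: v'_1 = v1 = -1.00
cos(152deg) = -0.8829, sin(152deg) = 0.4695
v'_2 = v2*cos(theta) - v3*sin(theta) = -4*(-0.8829) - (-2)*0.4695 = 4.47
v'_3 = v2*sin(theta) + v3*cos(theta) = -4*0.4695 + (-2)*(-0.8829) = -0.11
v' = -1.00*e1 + 4.47*e2 - 0.11*e3


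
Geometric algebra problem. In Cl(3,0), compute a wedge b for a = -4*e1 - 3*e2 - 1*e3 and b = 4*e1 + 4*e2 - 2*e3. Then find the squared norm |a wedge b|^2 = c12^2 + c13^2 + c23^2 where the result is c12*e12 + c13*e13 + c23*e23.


a wedge b = (a1*b2 - a2*b1)*e12 + (a1*b3 - a3*b1)*e13 + (a2*b3 - a3*b2)*e23
e12 coeff: (-4)*4 - (-3)*4 = -16 - (-12) = -4
e13 coeff: (-4)*(-2) - (-1)*4 = 8 - (-4) = 12
e23 coeff: (-3)*(-2) - (-1)*4 = 6 - (-4) = 10
|a wedge b|^2 = (-4)^2 + 12^2 + 10^2
= 16 + 144 + 100
= 260


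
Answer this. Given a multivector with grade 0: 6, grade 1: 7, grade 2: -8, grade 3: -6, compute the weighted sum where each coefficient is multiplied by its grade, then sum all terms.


Grade-weighted sum = sum of grade_k * coefficient_k
0*6 = 0
1*7 = 7
2*(-8) = -16
3*(-6) = -18
Total = 0 + 7 + (-16) + (-18) = -27


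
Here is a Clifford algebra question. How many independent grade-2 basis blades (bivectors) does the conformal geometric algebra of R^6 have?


The conformal model of R^6 uses Cl(7,1) with m = 6 + 2 = 8 generators.
Number of grade-2 blades = C(m, 2) = C(8, 2)
= 8*7/2 = 28


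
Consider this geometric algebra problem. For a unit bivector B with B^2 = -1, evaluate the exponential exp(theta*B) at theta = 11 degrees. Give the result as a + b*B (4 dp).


For a unit bivector B with B^2 = -1, the exponential series gives
e^(theta*B) = cos(theta) + sin(theta)*B (the GA analogue of Euler's formula).
theta = 11 degrees = 0.191986 rad
cos(11 deg) = 0.9816
sin(11 deg) = 0.1908
exp(theta*B) = 0.9816 + 0.1908*B


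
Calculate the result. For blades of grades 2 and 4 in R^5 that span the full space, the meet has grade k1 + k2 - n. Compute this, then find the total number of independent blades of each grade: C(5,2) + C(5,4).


Meet grade = grade(A) + grade(B) - n
= 2 + 4 - 5 = 1
C(5,2) = 10
C(5,4) = 5
dim_A + dim_B = 10 + 5 = 15


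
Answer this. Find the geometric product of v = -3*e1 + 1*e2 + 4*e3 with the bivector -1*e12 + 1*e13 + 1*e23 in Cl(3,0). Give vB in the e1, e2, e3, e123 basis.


vB has grade-1 (vector) and grade-3 (trivector) parts: vB = (v _| B) + (v ^ B).
Vector part <vB>_1:
  e1: -v2*b12 - v3*b13 = -(1)*(-1) - (4)*(1) = -3
  e2: v1*b12 - v3*b23 = (-3)*(-1) - (4)*(1) = -1
  e3: v1*b13 + v2*b23 = (-3)*(1) + (1)*(1) = -2
Trivector part <vB>_3:
  e123: v1*b23 - v2*b13 + v3*b12 = (-3)*(1) - (1)*(1) + (4)*(-1) = -8
vB = -3*e1 - 1*e2 - 2*e3 - 8*e123


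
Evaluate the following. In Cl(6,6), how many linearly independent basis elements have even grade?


Even subalgebra dimension = 2^(n-1)
n = 6 + 6 = 12
2^(12 - 1) = 2^11 = 2048
Verification: sum of C(12,k) for even k = 1 + 66 + 495 + 924 + 495 + 66 + 1 = 2048
Result = 2048


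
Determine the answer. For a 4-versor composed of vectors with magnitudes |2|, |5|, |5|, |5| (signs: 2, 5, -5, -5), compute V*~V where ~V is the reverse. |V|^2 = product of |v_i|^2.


Each vector v_i has |v_i|^2 = s_i^2
Squared scales: 2^2 = 4, 5^2 = 25, (-5)^2 = 25, (-5)^2 = 25
|V|^2 = 4 * 25 * 25 * 25
= 62500


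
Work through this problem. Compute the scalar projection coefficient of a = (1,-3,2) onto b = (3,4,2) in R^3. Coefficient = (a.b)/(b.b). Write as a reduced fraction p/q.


Projection coefficient = (a . b) / (b . b)
a . b = 1*3 + (-3)*4 + 2*2
= 3 + (-12) + 4 = -5
b . b = 3^2 + 4^2 + 2^2
= 9 + 16 + 4 = 29
Coefficient = -5/29
In lowest terms: -5/29


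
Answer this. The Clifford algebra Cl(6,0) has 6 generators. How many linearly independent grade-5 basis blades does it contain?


Number of grade-k basis blades in Cl(p,q) with n = p + q is C(n, k).
n = 6 + 0 = 6
C(6, 5) = 6! / (5! * 1!)
= 720 / (120 * 1)
= 6


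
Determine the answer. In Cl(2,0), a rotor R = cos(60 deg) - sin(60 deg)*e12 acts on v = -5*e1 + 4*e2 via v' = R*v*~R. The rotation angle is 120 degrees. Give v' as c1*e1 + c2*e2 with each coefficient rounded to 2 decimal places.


Rotor R = cos(60deg) - sin(60deg)*e12
Rotation angle theta = 2 * 60 = 120 degrees
v' = R*v*~R rotates v by theta.
cos(120deg) = -0.5000, sin(120deg) = 0.8660
v'_1 = -5*cos(120deg) - 4*sin(120deg)
= -5*(-0.5000) - 4*0.8660
= -0.96
v'_2 = -5*sin(120deg) + 4*cos(120deg)
= -5*0.8660 + 4*(-0.5000)
= -6.33
v' = -0.96*e1 - 6.33*e2


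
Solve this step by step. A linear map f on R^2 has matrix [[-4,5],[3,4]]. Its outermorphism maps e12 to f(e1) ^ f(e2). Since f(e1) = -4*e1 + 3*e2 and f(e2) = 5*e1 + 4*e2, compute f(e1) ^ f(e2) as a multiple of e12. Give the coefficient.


The outermorphism of a linear map f sends e1^e2 to f(e1)^f(e2).
f(e1) = -4*e1 + 3*e2
f(e2) = 5*e1 + 4*e2
f(e1) ^ f(e2) = (-4*e1 + 3*e2) ^ (5*e1 + 4*e2)
= (-4)*4*e12 + 3*5*e21
= (-16 - 15)*e12
= -31*e12
Coefficient = -31


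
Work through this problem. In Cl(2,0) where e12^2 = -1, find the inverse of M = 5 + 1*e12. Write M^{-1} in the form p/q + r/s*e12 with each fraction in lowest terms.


M = 5 + 1*e12, where e12^2 = -1.
Since M commutes with its reverse ~M = a - b*e12, M * ~M = a^2 - b^2*e12^2 = a^2 + b^2.
So M^{-1} = ~M / (a^2 + b^2) = (a - b*e12)/(a^2 + b^2).
a^2 + b^2 = 25 + 1 = 26
Scalar part = 5/26 = 5/26
Bivector coeff = -1/26 = -1/26
M^{-1} = 5/26 - 1/26*e12


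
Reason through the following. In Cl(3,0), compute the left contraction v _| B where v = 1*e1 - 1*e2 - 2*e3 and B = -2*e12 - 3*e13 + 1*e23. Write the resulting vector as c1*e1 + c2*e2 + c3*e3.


Left contraction v _| B = <vB>_1 (grade-1 part of the geometric product vB).
Using e1_|e12 = e2, e2_|e12 = -e1, e1_|e13 = e3, e3_|e13 = -e1, e2_|e23 = e3, e3_|e23 = -e2:
e1 coeff: -v2*b12 - v3*b13 = -(-1)*(-2) - (-2)*(-3) = -8
e2 coeff: v1*b12 - v3*b23 = (1)*(-2) - (-2)*(1) = 0
e3 coeff: v1*b13 + v2*b23 = (1)*(-3) + (-1)*(1) = -4
v _| B = -8*e1 + 0*e2 - 4*e3


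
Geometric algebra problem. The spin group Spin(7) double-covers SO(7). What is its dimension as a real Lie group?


Spin(n) double-covers SO(n); both have Lie algebra so(n) of dimension n(n-1)/2.
n = 7
n(n-1) = 7 * 6 = 42
dim Spin(7) = 42/2 = 21


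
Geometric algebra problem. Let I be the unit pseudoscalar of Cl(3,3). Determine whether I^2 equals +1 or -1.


The pseudoscalar I = e1...e_n (product of all n generators) of Cl(p,q) satisfies I^2 = (-1)^(q + n(n-1)/2).
p = 3, q = 3, n = p + q = 6
n(n-1)/2 = 6 * 5 / 2 = 15
Exponent = q + n(n-1)/2 = 3 + 15 = 18
I^2 = (-1)^18 = +1


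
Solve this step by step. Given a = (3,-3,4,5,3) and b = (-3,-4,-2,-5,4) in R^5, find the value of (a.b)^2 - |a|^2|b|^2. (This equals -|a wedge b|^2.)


a . b = 3*(-3) + (-3)*(-4) + 4*(-2) + 5*(-5) + 3*4
= -9 + 12 + (-8) + (-25) + 12 = -18
|a|^2 = 3^2 + (-3)^2 + 4^2 + 5^2 + 3^2 = 68
|b|^2 = (-3)^2 + (-4)^2 + (-2)^2 + (-5)^2 + 4^2 = 70
(a.b)^2 = (-18)^2 = 324
|a|^2 * |b|^2 = 68 * 70 = 4760
Result = 324 - 4760 = -4436


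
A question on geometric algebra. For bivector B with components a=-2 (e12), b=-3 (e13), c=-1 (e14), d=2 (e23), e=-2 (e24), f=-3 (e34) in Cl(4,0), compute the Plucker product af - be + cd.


Plucker relation: af - be + cd
a*f = (-2)*(-3) = 6
b*e = (-3)*(-2) = 6
c*d = (-1)*2 = -2
af - be + cd = 6 - 6 + (-2)
= -2


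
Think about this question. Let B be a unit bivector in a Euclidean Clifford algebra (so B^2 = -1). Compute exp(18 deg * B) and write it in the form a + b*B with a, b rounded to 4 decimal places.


For a unit bivector B with B^2 = -1, the exponential series gives
e^(theta*B) = cos(theta) + sin(theta)*B (the GA analogue of Euler's formula).
theta = 18 degrees = 0.314159 rad
cos(18 deg) = 0.9511
sin(18 deg) = 0.3090
exp(theta*B) = 0.9511 + 0.3090*B


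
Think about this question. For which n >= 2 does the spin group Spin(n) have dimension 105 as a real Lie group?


dim Spin(n) = dim so(n) = n(n-1)/2.
Solve n(n-1)/2 = 105, i.e. n^2 - n - 210 = 0.
Discriminant = 1 + 8*105 = 841
n = (1 + sqrt(841))/2 = (1 + 29)/2 = 15


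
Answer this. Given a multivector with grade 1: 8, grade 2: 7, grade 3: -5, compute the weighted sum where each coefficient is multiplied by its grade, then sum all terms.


Grade-weighted sum = sum of grade_k * coefficient_k
1*8 = 8
2*7 = 14
3*(-5) = -15
Total = 8 + 14 + (-15) = 7


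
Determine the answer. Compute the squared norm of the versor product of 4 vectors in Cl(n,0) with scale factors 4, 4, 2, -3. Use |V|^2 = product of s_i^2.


Each vector v_i has |v_i|^2 = s_i^2
Squared scales: 4^2 = 16, 4^2 = 16, 2^2 = 4, (-3)^2 = 9
|V|^2 = 16 * 16 * 4 * 9
= 9216


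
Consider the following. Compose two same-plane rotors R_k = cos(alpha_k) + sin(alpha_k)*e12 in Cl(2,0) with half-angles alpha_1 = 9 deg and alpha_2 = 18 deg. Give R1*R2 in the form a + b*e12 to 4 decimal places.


Same-plane rotors commute and their half-angles add:
R1*R2 = cos(a1 + a2) + sin(a1 + a2)*e12.
a1 + a2 = 9 + 18 = 27 deg
cos(27 deg) = 0.8910
sin(27 deg) = 0.4540
R1*R2 = 0.8910 + 0.4540*e12


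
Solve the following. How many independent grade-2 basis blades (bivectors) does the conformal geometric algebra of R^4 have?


The conformal model of R^4 uses Cl(5,1) with m = 4 + 2 = 6 generators.
Number of grade-2 blades = C(m, 2) = C(6, 2)
= 6*5/2 = 15


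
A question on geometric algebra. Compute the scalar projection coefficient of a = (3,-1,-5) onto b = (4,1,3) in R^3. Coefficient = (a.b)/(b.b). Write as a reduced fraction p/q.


Projection coefficient = (a . b) / (b . b)
a . b = 3*4 + (-1)*1 + (-5)*3
= 12 + (-1) + (-15) = -4
b . b = 4^2 + 1^2 + 3^2
= 16 + 1 + 9 = 26
Coefficient = -4/26
In lowest terms: -2/13


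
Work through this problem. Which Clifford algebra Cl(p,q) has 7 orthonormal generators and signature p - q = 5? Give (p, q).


We need p + q = 7 and p - q = 5.
Adding: 2p = 7 + 5 = 12, so p = 6.
Then q = 7 - 6 = 1.
(p, q) = (6, 1)


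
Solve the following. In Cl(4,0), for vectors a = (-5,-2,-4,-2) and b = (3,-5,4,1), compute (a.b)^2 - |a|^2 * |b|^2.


a . b = (-5)*3 + (-2)*(-5) + (-4)*4 + (-2)*1
= -15 + 10 + (-16) + (-2) = -23
|a|^2 = (-5)^2 + (-2)^2 + (-4)^2 + (-2)^2 = 49
|b|^2 = 3^2 + (-5)^2 + 4^2 + 1^2 = 51
(a.b)^2 = (-23)^2 = 529
|a|^2 * |b|^2 = 49 * 51 = 2499
Result = 529 - 2499 = -1970


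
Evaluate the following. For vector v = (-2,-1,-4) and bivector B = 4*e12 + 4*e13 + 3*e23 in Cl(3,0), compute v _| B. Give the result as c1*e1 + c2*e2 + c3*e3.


Left contraction v _| B = <vB>_1 (grade-1 part of the geometric product vB).
Using e1_|e12 = e2, e2_|e12 = -e1, e1_|e13 = e3, e3_|e13 = -e1, e2_|e23 = e3, e3_|e23 = -e2:
e1 coeff: -v2*b12 - v3*b13 = -(-1)*(4) - (-4)*(4) = 20
e2 coeff: v1*b12 - v3*b23 = (-2)*(4) - (-4)*(3) = 4
e3 coeff: v1*b13 + v2*b23 = (-2)*(4) + (-1)*(3) = -11
v _| B = 20*e1 + 4*e2 - 11*e3


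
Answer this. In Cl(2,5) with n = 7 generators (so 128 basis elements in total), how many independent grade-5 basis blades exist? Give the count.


Number of grade-k basis blades in Cl(p,q) with n = p + q is C(n, k).
n = 2 + 5 = 7
C(7, 5) = 7! / (5! * 2!)
= 5040 / (120 * 2)
= 21


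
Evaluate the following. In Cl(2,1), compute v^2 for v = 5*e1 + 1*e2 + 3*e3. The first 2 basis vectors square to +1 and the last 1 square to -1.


v^2 = sum of c_i^2 * e_i^2
Positive signature terms (e_i^2 = +1): 5^2 + 1^2 = 26
Negative signature terms (e_j^2 = -1): 3^2 = 9
v^2 = 26 - 9 = 17


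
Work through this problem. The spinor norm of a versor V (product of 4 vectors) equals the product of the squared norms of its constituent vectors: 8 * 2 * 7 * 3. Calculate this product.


Spinor norm N(V) = |v1|^2 * |v2|^2 * ... * |v4|^2
= 8 * 2 * 7 * 3
Running product: 8, 16, 112, 336
N(V) = 336


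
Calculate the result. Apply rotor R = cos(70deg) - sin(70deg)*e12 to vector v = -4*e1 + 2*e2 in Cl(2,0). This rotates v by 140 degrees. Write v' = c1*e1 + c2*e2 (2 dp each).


Rotor R = cos(70deg) - sin(70deg)*e12
Rotation angle theta = 2 * 70 = 140 degrees
v' = R*v*~R rotates v by theta.
cos(140deg) = -0.7660, sin(140deg) = 0.6428
v'_1 = -4*cos(140deg) - 2*sin(140deg)
= -4*(-0.7660) - 2*0.6428
= 1.78
v'_2 = -4*sin(140deg) + 2*cos(140deg)
= -4*0.6428 + 2*(-0.7660)
= -4.10
v' = 1.78*e1 - 4.10*e2


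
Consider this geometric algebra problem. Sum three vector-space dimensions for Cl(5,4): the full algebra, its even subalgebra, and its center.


n = 5 + 4 = 9
Total dim = 2^9 = 512
Even subalgebra dim = 2^8 = 256
n is odd, so center dim = 2
Sum = 512 + 256 + 2 = 770


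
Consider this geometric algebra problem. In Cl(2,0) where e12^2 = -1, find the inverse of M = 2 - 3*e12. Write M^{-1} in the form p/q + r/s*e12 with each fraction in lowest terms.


M = 2 - 3*e12, where e12^2 = -1.
Since M commutes with its reverse ~M = a - b*e12, M * ~M = a^2 - b^2*e12^2 = a^2 + b^2.
So M^{-1} = ~M / (a^2 + b^2) = (a - b*e12)/(a^2 + b^2).
a^2 + b^2 = 4 + 9 = 13
Scalar part = 2/13 = 2/13
Bivector coeff = 3/13 = 3/13
M^{-1} = 2/13 + 3/13*e12


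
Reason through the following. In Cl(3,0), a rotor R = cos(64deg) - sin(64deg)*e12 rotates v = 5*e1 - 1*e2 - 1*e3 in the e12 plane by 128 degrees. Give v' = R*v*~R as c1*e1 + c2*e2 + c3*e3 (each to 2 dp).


Rotor R = cos(64deg) - sin(64deg)*e12
Rotation angle theta = 2 * 64 = 128 degrees in the e12 plane (e1 -> e2).
The component perpendicular to the plane (e3) is invariant: v'_3 = v3 = -1.00
cos(128deg) = -0.6157, sin(128deg) = 0.7880
v'_1 = v1*cos(theta) - v2*sin(theta) = 5*(-0.6157) - (-1)*0.7880 = -2.29
v'_2 = v1*sin(theta) + v2*cos(theta) = 5*0.7880 + (-1)*(-0.6157) = 4.56
v' = -2.29*e1 + 4.56*e2 - 1.00*e3


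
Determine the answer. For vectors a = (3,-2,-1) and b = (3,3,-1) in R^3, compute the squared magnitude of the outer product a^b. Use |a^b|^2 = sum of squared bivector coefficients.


a wedge b = (a1*b2 - a2*b1)*e12 + (a1*b3 - a3*b1)*e13 + (a2*b3 - a3*b2)*e23
e12 coeff: 3*3 - (-2)*3 = 9 - (-6) = 15
e13 coeff: 3*(-1) - (-1)*3 = -3 - (-3) = 0
e23 coeff: (-2)*(-1) - (-1)*3 = 2 - (-3) = 5
|a wedge b|^2 = 15^2 + 0^2 + 5^2
= 225 + 0 + 25
= 250


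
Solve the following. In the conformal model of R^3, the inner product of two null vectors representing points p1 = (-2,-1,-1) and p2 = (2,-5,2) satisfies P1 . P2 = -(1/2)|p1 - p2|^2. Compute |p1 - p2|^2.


p1 - p2 = (-4, 4, -3)
|p1 - p2|^2 = (-4)^2 + 4^2 + (-3)^2
= 16 + 16 + 9
= 41


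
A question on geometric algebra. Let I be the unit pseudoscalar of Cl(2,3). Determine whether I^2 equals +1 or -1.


The pseudoscalar I = e1...e_n (product of all n generators) of Cl(p,q) satisfies I^2 = (-1)^(q + n(n-1)/2).
p = 2, q = 3, n = p + q = 5
n(n-1)/2 = 5 * 4 / 2 = 10
Exponent = q + n(n-1)/2 = 3 + 10 = 13
I^2 = (-1)^13 = -1


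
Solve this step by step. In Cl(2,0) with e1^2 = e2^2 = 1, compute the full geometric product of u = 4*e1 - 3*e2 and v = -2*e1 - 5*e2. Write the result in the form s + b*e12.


Expand: (4*e1 - 3*e2)(-2*e1 - 5*e2)
= 4*(-2)*e1e1 + 4*(-5)*e1e2 + (-3)*(-2)*e2e1 + (-3)*(-5)*e2e2
Using e1^2 = e2^2 = 1, e2e1 = -e1e2:
Scalar part s = 4*(-2) + (-3)*(-5) = -8 + 15 = 7
Bivector part b = 4*(-5) - (-3)*(-2) = -20 - 6 = -26
uv = 7 - 26*e12


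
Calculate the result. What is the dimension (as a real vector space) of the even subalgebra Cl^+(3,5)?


Even subalgebra dimension = 2^(n-1)
n = 3 + 5 = 8
2^(8 - 1) = 2^7 = 128
Verification: sum of C(8,k) for even k = 1 + 28 + 70 + 28 + 1 = 128
Result = 128


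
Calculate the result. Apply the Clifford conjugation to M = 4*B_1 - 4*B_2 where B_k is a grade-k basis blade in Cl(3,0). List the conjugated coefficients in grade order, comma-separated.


Clifford conjugate sign for grade k: (-1)^(k(k+1)/2)
Grade 1: (-1)^(1*2/2) = (-1)^1 = -1, coeff 4 -> -4
Grade 2: (-1)^(2*3/2) = (-1)^3 = -1, coeff -4 -> 4
Conjugated coefficients: -4, 4


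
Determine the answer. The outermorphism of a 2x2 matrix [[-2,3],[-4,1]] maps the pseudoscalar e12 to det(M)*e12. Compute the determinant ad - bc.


The outermorphism of a linear map f sends e1^e2 to f(e1)^f(e2).
f(e1) = -2*e1 - 4*e2
f(e2) = 3*e1 + 1*e2
f(e1) ^ f(e2) = (-2*e1 - 4*e2) ^ (3*e1 + 1*e2)
= (-2)*1*e12 + (-4)*3*e21
= (-2 - (-12))*e12
= 10*e12
Coefficient = 10


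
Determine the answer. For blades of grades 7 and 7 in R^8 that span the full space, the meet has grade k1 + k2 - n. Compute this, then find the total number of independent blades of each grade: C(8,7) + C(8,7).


Meet grade = grade(A) + grade(B) - n
= 7 + 7 - 8 = 6
C(8,7) = 8
C(8,7) = 8
dim_A + dim_B = 8 + 8 = 16


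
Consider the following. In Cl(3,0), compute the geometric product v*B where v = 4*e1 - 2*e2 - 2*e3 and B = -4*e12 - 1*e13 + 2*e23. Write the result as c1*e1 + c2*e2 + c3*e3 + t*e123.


vB has grade-1 (vector) and grade-3 (trivector) parts: vB = (v _| B) + (v ^ B).
Vector part <vB>_1:
  e1: -v2*b12 - v3*b13 = -(-2)*(-4) - (-2)*(-1) = -10
  e2: v1*b12 - v3*b23 = (4)*(-4) - (-2)*(2) = -12
  e3: v1*b13 + v2*b23 = (4)*(-1) + (-2)*(2) = -8
Trivector part <vB>_3:
  e123: v1*b23 - v2*b13 + v3*b12 = (4)*(2) - (-2)*(-1) + (-2)*(-4) = 14
vB = -10*e1 - 12*e2 - 8*e3 + 14*e123


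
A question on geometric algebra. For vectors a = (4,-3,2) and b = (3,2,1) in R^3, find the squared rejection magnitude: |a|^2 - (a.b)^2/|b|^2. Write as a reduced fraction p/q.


|a|^2 = 4^2 + (-3)^2 + 2^2 = 29
|b|^2 = 3^2 + 2^2 + 1^2 = 14
a . b = 4*3 + (-3)*2 + 2*1 = 8
(a.b)^2 = 8^2 = 64
|rej|^2 = 29 - 64/14
= (406 - 64)/14
= 342/14
In lowest terms: 171/7


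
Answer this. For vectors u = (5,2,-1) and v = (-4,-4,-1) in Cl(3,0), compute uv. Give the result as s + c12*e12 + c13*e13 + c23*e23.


In Cl(3,0): e_i^2 = 1, e_ie_j = -e_je_i for i != j.
Scalar part = u . v = 5*(-4) + 2*(-4) + (-1)*(-1)
= -20 + (-8) + 1 = -27
e12 coeff = 5*(-4) - 2*(-4) = -20 - (-8) = -12
e13 coeff = 5*(-1) - (-1)*(-4) = -5 - 4 = -9
e23 coeff = 2*(-1) - (-1)*(-4) = -2 - 4 = -6
uv = -27 - 12*e12 - 9*e13 - 6*e23


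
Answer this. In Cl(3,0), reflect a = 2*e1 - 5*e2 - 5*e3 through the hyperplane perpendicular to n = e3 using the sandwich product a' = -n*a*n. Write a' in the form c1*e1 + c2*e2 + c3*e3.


Reflection formula: a' = -n*a*n, with n = e3 (unit vector, n^2 = 1).
For reflection through hyperplane perp to e3:
The component along e3 flips sign, others stay.
a = (2, -5, -5)
a' = (2, -5, 5)
a' = 2*e1 - 5*e2 + 5*e3


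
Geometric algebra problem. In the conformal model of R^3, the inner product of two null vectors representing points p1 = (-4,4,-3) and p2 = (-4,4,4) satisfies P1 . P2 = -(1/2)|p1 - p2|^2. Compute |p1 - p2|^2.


p1 - p2 = (0, 0, -7)
|p1 - p2|^2 = 0^2 + 0^2 + (-7)^2
= 0 + 0 + 49
= 49


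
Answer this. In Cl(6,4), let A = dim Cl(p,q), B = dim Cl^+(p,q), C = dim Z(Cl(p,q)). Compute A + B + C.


n = 6 + 4 = 10
Total dim = 2^10 = 1024
Even subalgebra dim = 2^9 = 512
n is even, so center dim = 1
Sum = 1024 + 512 + 1 = 1537


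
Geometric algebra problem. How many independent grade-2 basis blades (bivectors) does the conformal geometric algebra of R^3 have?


The conformal model of R^3 uses Cl(4,1) with m = 3 + 2 = 5 generators.
Number of grade-2 blades = C(m, 2) = C(5, 2)
= 5*4/2 = 10


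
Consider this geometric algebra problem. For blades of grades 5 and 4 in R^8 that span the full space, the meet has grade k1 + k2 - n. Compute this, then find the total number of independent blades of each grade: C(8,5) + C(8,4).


Meet grade = grade(A) + grade(B) - n
= 5 + 4 - 8 = 1
C(8,5) = 56
C(8,4) = 70
dim_A + dim_B = 56 + 70 = 126


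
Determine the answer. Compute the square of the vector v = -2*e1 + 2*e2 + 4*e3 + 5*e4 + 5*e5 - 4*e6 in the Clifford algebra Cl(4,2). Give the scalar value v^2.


v^2 = sum of c_i^2 * e_i^2
Positive signature terms (e_i^2 = +1): (-2)^2 + 2^2 + 4^2 + 5^2 = 49
Negative signature terms (e_j^2 = -1): 5^2 + (-4)^2 = 41
v^2 = 49 - 41 = 8


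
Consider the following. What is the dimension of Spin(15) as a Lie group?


Spin(n) double-covers SO(n); both have Lie algebra so(n) of dimension n(n-1)/2.
n = 15
n(n-1) = 15 * 14 = 210
dim Spin(15) = 210/2 = 105


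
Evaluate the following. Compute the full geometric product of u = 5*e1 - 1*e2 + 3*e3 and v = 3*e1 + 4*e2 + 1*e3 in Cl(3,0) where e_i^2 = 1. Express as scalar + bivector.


In Cl(3,0): e_i^2 = 1, e_ie_j = -e_je_i for i != j.
Scalar part = u . v = 5*3 + (-1)*4 + 3*1
= 15 + (-4) + 3 = 14
e12 coeff = 5*4 - (-1)*3 = 20 - (-3) = 23
e13 coeff = 5*1 - 3*3 = 5 - 9 = -4
e23 coeff = (-1)*1 - 3*4 = -1 - 12 = -13
uv = 14 + 23*e12 - 4*e13 - 13*e23


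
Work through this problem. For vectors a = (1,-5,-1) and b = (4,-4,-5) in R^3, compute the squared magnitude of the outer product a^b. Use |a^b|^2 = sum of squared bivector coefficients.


a wedge b = (a1*b2 - a2*b1)*e12 + (a1*b3 - a3*b1)*e13 + (a2*b3 - a3*b2)*e23
e12 coeff: 1*(-4) - (-5)*4 = -4 - (-20) = 16
e13 coeff: 1*(-5) - (-1)*4 = -5 - (-4) = -1
e23 coeff: (-5)*(-5) - (-1)*(-4) = 25 - 4 = 21
|a wedge b|^2 = 16^2 + (-1)^2 + 21^2
= 256 + 1 + 441
= 698


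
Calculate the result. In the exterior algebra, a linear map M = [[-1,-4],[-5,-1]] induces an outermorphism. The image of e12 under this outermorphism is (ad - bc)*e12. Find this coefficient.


The outermorphism of a linear map f sends e1^e2 to f(e1)^f(e2).
f(e1) = -1*e1 - 5*e2
f(e2) = -4*e1 - 1*e2
f(e1) ^ f(e2) = (-1*e1 - 5*e2) ^ (-4*e1 - 1*e2)
= (-1)*(-1)*e12 + (-5)*(-4)*e21
= (1 - 20)*e12
= -19*e12
Coefficient = -19


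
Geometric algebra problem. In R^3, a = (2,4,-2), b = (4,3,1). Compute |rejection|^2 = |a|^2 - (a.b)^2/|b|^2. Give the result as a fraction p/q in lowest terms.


|a|^2 = 2^2 + 4^2 + (-2)^2 = 24
|b|^2 = 4^2 + 3^2 + 1^2 = 26
a . b = 2*4 + 4*3 + (-2)*1 = 18
(a.b)^2 = 18^2 = 324
|rej|^2 = 24 - 324/26
= (624 - 324)/26
= 300/26
In lowest terms: 150/13


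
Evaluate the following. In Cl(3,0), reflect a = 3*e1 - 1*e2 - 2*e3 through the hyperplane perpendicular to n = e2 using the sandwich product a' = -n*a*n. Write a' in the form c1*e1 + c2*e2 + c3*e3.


Reflection formula: a' = -n*a*n, with n = e2 (unit vector, n^2 = 1).
For reflection through hyperplane perp to e2:
The component along e2 flips sign, others stay.
a = (3, -1, -2)
a' = (3, 1, -2)
a' = 3*e1 + 1*e2 - 2*e3


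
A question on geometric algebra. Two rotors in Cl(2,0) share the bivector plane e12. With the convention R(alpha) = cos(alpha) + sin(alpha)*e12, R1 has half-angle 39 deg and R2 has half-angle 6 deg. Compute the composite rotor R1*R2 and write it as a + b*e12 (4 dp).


Same-plane rotors commute and their half-angles add:
R1*R2 = cos(a1 + a2) + sin(a1 + a2)*e12.
a1 + a2 = 39 + 6 = 45 deg
cos(45 deg) = 0.7071
sin(45 deg) = 0.7071
R1*R2 = 0.7071 + 0.7071*e12


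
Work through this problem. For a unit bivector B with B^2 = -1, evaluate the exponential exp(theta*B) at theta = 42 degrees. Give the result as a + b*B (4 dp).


For a unit bivector B with B^2 = -1, the exponential series gives
e^(theta*B) = cos(theta) + sin(theta)*B (the GA analogue of Euler's formula).
theta = 42 degrees = 0.733038 rad
cos(42 deg) = 0.7431
sin(42 deg) = 0.6691
exp(theta*B) = 0.7431 + 0.6691*B


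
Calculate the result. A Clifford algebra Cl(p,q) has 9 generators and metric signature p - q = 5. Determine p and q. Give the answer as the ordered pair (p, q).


We need p + q = 9 and p - q = 5.
Adding: 2p = 9 + 5 = 14, so p = 7.
Then q = 9 - 7 = 2.
(p, q) = (7, 2)


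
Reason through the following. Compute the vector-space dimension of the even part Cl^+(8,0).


Even subalgebra dimension = 2^(n-1)
n = 8 + 0 = 8
2^(8 - 1) = 2^7 = 128
Verification: sum of C(8,k) for even k = 1 + 28 + 70 + 28 + 1 = 128
Result = 128


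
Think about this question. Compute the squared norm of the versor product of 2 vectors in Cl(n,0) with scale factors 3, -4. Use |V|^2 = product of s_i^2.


Each vector v_i has |v_i|^2 = s_i^2
Squared scales: 3^2 = 9, (-4)^2 = 16
|V|^2 = 9 * 16
= 144


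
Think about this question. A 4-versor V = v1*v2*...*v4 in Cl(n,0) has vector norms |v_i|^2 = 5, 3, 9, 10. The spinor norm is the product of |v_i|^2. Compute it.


Spinor norm N(V) = |v1|^2 * |v2|^2 * ... * |v4|^2
= 5 * 3 * 9 * 10
Running product: 5, 15, 135, 1350
N(V) = 1350


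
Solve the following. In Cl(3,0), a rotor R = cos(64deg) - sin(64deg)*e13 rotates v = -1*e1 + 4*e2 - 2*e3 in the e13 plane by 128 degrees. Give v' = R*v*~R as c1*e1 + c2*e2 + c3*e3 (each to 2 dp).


Rotor R = cos(64deg) - sin(64deg)*e13
Rotation angle theta = 2 * 64 = 128 degrees in the e13 plane (e1 -> e3).
The component perpendicular to the plane (e2) is invariant: v'_2 = v2 = 4.00
cos(128deg) = -0.6157, sin(128deg) = 0.7880
v'_1 = v1*cos(theta) - v3*sin(theta) = -1*(-0.6157) - (-2)*0.7880 = 2.19
v'_3 = v1*sin(theta) + v3*cos(theta) = -1*0.7880 + (-2)*(-0.6157) = 0.44
v' = 2.19*e1 + 4.00*e2 + 0.44*e3


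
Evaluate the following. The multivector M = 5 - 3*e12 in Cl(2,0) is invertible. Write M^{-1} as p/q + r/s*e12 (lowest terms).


M = 5 - 3*e12, where e12^2 = -1.
Since M commutes with its reverse ~M = a - b*e12, M * ~M = a^2 - b^2*e12^2 = a^2 + b^2.
So M^{-1} = ~M / (a^2 + b^2) = (a - b*e12)/(a^2 + b^2).
a^2 + b^2 = 25 + 9 = 34
Scalar part = 5/34 = 5/34
Bivector coeff = 3/34 = 3/34
M^{-1} = 5/34 + 3/34*e12


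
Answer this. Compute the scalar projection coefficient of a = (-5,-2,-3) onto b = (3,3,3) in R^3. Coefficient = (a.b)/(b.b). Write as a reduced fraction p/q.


Projection coefficient = (a . b) / (b . b)
a . b = (-5)*3 + (-2)*3 + (-3)*3
= -15 + (-6) + (-9) = -30
b . b = 3^2 + 3^2 + 3^2
= 9 + 9 + 9 = 27
Coefficient = -30/27
In lowest terms: -10/9


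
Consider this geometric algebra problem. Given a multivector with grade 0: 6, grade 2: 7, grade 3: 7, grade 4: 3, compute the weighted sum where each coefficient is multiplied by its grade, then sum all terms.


Grade-weighted sum = sum of grade_k * coefficient_k
0*6 = 0
2*7 = 14
3*7 = 21
4*3 = 12
Total = 0 + 14 + 21 + 12 = 47


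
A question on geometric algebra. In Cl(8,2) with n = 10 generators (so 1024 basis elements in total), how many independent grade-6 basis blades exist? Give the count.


Number of grade-k basis blades in Cl(p,q) with n = p + q is C(n, k).
n = 8 + 2 = 10
C(10, 6) = 10! / (6! * 4!)
= 3628800 / (720 * 24)
= 210


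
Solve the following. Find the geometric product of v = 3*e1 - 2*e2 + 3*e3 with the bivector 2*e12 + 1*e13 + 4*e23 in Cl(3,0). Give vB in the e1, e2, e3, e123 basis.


vB has grade-1 (vector) and grade-3 (trivector) parts: vB = (v _| B) + (v ^ B).
Vector part <vB>_1:
  e1: -v2*b12 - v3*b13 = -(-2)*(2) - (3)*(1) = 1
  e2: v1*b12 - v3*b23 = (3)*(2) - (3)*(4) = -6
  e3: v1*b13 + v2*b23 = (3)*(1) + (-2)*(4) = -5
Trivector part <vB>_3:
  e123: v1*b23 - v2*b13 + v3*b12 = (3)*(4) - (-2)*(1) + (3)*(2) = 20
vB = 1*e1 - 6*e2 - 5*e3 + 20*e123


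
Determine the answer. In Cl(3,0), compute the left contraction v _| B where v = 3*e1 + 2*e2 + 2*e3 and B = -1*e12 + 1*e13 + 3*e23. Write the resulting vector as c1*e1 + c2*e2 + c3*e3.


Left contraction v _| B = <vB>_1 (grade-1 part of the geometric product vB).
Using e1_|e12 = e2, e2_|e12 = -e1, e1_|e13 = e3, e3_|e13 = -e1, e2_|e23 = e3, e3_|e23 = -e2:
e1 coeff: -v2*b12 - v3*b13 = -(2)*(-1) - (2)*(1) = 0
e2 coeff: v1*b12 - v3*b23 = (3)*(-1) - (2)*(3) = -9
e3 coeff: v1*b13 + v2*b23 = (3)*(1) + (2)*(3) = 9
v _| B = 0*e1 - 9*e2 + 9*e3


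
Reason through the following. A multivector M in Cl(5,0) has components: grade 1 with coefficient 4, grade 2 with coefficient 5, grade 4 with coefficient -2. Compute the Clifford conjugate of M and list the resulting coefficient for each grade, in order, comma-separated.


Clifford conjugate sign for grade k: (-1)^(k(k+1)/2)
Grade 1: (-1)^(1*2/2) = (-1)^1 = -1, coeff 4 -> -4
Grade 2: (-1)^(2*3/2) = (-1)^3 = -1, coeff 5 -> -5
Grade 4: (-1)^(4*5/2) = (-1)^10 = 1, coeff -2 -> -2
Conjugated coefficients: -4, -5, -2


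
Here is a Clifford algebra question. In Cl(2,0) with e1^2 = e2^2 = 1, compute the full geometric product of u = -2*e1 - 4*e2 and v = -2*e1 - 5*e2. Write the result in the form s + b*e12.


Expand: (-2*e1 - 4*e2)(-2*e1 - 5*e2)
= (-2)*(-2)*e1e1 + (-2)*(-5)*e1e2 + (-4)*(-2)*e2e1 + (-4)*(-5)*e2e2
Using e1^2 = e2^2 = 1, e2e1 = -e1e2:
Scalar part s = (-2)*(-2) + (-4)*(-5) = 4 + 20 = 24
Bivector part b = (-2)*(-5) - (-4)*(-2) = 10 - 8 = 2
uv = 24 + 2*e12


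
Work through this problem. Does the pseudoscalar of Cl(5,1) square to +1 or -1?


The pseudoscalar I = e1...e_n (product of all n generators) of Cl(p,q) satisfies I^2 = (-1)^(q + n(n-1)/2).
p = 5, q = 1, n = p + q = 6
n(n-1)/2 = 6 * 5 / 2 = 15
Exponent = q + n(n-1)/2 = 1 + 15 = 16
I^2 = (-1)^16 = +1


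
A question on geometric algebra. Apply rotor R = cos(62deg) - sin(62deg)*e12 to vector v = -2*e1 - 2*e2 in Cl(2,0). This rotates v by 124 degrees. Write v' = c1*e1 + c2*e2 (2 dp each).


Rotor R = cos(62deg) - sin(62deg)*e12
Rotation angle theta = 2 * 62 = 124 degrees
v' = R*v*~R rotates v by theta.
cos(124deg) = -0.5592, sin(124deg) = 0.8290
v'_1 = -2*cos(124deg) - (-2)*sin(124deg)
= -2*(-0.5592) - (-2)*0.8290
= 2.78
v'_2 = -2*sin(124deg) + (-2)*cos(124deg)
= -2*0.8290 + (-2)*(-0.5592)
= -0.54
v' = 2.78*e1 - 0.54*e2


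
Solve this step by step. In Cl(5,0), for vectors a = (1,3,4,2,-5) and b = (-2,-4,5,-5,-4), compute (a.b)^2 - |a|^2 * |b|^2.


a . b = 1*(-2) + 3*(-4) + 4*5 + 2*(-5) + (-5)*(-4)
= -2 + (-12) + 20 + (-10) + 20 = 16
|a|^2 = 1^2 + 3^2 + 4^2 + 2^2 + (-5)^2 = 55
|b|^2 = (-2)^2 + (-4)^2 + 5^2 + (-5)^2 + (-4)^2 = 86
(a.b)^2 = 16^2 = 256
|a|^2 * |b|^2 = 55 * 86 = 4730
Result = 256 - 4730 = -4474


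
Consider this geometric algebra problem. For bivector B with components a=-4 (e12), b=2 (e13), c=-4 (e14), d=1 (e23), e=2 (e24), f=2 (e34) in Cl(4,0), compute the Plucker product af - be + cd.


Plucker relation: af - be + cd
a*f = (-4)*2 = -8
b*e = 2*2 = 4
c*d = (-4)*1 = -4
af - be + cd = -8 - 4 + (-4)
= -16


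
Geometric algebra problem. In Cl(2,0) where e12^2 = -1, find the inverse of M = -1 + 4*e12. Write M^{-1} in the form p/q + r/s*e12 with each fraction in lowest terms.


M = -1 + 4*e12, where e12^2 = -1.
Since M commutes with its reverse ~M = a - b*e12, M * ~M = a^2 - b^2*e12^2 = a^2 + b^2.
So M^{-1} = ~M / (a^2 + b^2) = (a - b*e12)/(a^2 + b^2).
a^2 + b^2 = 1 + 16 = 17
Scalar part = -1/17 = -1/17
Bivector coeff = -4/17 = -4/17
M^{-1} = -1/17 - 4/17*e12


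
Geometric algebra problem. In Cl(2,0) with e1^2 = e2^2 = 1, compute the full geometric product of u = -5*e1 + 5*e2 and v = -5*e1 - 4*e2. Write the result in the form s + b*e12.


Expand: (-5*e1 + 5*e2)(-5*e1 - 4*e2)
= (-5)*(-5)*e1e1 + (-5)*(-4)*e1e2 + 5*(-5)*e2e1 + 5*(-4)*e2e2
Using e1^2 = e2^2 = 1, e2e1 = -e1e2:
Scalar part s = (-5)*(-5) + 5*(-4) = 25 + (-20) = 5
Bivector part b = (-5)*(-4) - 5*(-5) = 20 - (-25) = 45
uv = 5 + 45*e12


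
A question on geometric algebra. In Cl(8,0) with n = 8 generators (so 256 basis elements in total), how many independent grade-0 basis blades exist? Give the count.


Number of grade-k basis blades in Cl(p,q) with n = p + q is C(n, k).
n = 8 + 0 = 8
C(8, 0) = 8! / (0! * 8!)
= 40320 / (1 * 40320)
= 1


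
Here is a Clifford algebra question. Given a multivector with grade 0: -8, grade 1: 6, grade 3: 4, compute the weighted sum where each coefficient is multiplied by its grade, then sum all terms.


Grade-weighted sum = sum of grade_k * coefficient_k
0*(-8) = 0
1*6 = 6
3*4 = 12
Total = 0 + 6 + 12 = 18


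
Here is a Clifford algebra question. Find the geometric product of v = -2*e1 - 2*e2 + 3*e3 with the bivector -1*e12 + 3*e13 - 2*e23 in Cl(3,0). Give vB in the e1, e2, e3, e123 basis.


vB has grade-1 (vector) and grade-3 (trivector) parts: vB = (v _| B) + (v ^ B).
Vector part <vB>_1:
  e1: -v2*b12 - v3*b13 = -(-2)*(-1) - (3)*(3) = -11
  e2: v1*b12 - v3*b23 = (-2)*(-1) - (3)*(-2) = 8
  e3: v1*b13 + v2*b23 = (-2)*(3) + (-2)*(-2) = -2
Trivector part <vB>_3:
  e123: v1*b23 - v2*b13 + v3*b12 = (-2)*(-2) - (-2)*(3) + (3)*(-1) = 7
vB = -11*e1 + 8*e2 - 2*e3 + 7*e123
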